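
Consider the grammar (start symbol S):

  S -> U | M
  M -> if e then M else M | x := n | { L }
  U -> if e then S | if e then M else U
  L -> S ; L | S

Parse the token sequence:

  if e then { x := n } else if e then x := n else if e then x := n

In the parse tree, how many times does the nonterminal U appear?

[S [U if e then [M { [L [S [M x := n]]] }] else [U if e then [M x := n] else [U if e then [S [M x := n]]]]]]

3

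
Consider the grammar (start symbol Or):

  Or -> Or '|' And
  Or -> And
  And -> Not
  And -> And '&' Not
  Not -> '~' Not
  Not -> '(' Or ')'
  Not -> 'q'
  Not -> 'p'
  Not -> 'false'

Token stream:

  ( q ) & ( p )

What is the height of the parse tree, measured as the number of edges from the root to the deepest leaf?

[Or [And [And [Not ( [Or [And [Not q]]] )]] & [Not ( [Or [And [Not p]]] )]]]

7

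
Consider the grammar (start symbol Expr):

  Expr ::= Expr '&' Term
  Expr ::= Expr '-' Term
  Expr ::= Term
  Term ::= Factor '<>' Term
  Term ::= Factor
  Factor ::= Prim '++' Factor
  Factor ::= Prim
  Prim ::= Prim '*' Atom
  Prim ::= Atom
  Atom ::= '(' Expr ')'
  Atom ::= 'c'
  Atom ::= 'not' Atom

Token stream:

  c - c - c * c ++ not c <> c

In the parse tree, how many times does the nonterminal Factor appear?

5

[Expr [Expr [Expr [Term [Factor [Prim [Atom c]]]]] - [Term [Factor [Prim [Atom c]]]]] - [Term [Factor [Prim [Prim [Atom c]] * [Atom c]] ++ [Factor [Prim [Atom not [Atom c]]]]] <> [Term [Factor [Prim [Atom c]]]]]]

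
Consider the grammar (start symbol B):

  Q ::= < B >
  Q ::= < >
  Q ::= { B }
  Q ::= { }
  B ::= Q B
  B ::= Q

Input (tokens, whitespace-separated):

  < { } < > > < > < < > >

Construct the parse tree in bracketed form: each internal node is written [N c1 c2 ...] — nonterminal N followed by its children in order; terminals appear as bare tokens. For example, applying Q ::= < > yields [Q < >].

B
Q B
< B > B
< Q B > B
< { } B > B
< { } Q > B
< { } < > > B
< { } < > > Q B
< { } < > > < > B
< { } < > > < > Q
< { } < > > < > < B >
< { } < > > < > < Q >
< { } < > > < > < < > >

[B [Q < [B [Q { }] [B [Q < >]]] >] [B [Q < >] [B [Q < [B [Q < >]] >]]]]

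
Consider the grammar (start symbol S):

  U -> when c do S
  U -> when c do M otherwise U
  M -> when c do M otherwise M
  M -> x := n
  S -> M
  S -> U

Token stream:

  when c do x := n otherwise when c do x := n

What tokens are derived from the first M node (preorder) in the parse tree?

x := n

[S [U when c do [M x := n] otherwise [U when c do [S [M x := n]]]]]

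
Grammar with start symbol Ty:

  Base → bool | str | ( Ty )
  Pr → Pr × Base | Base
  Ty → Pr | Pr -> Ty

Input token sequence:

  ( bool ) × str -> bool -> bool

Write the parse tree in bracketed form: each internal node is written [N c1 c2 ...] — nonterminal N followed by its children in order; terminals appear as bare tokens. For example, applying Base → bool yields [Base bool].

Ty
Pr -> Ty
Pr × Base -> Ty
Base × Base -> Ty
( Ty ) × Base -> Ty
( Pr ) × Base -> Ty
( Base ) × Base -> Ty
( bool ) × Base -> Ty
( bool ) × str -> Ty
( bool ) × str -> Pr -> Ty
( bool ) × str -> Base -> Ty
( bool ) × str -> bool -> Ty
( bool ) × str -> bool -> Pr
( bool ) × str -> bool -> Base
( bool ) × str -> bool -> bool

[Ty [Pr [Pr [Base ( [Ty [Pr [Base bool]]] )]] × [Base str]] -> [Ty [Pr [Base bool]] -> [Ty [Pr [Base bool]]]]]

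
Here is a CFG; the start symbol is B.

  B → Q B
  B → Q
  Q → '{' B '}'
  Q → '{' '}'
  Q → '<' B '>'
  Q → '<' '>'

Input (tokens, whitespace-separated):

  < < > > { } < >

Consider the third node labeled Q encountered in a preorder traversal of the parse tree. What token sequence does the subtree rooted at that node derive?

[B [Q < [B [Q < >]] >] [B [Q { }] [B [Q < >]]]]

{ }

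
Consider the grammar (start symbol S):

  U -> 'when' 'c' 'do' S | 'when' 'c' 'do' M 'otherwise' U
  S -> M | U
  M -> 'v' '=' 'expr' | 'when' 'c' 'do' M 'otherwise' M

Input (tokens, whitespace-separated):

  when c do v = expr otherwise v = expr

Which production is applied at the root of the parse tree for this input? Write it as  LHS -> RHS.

S -> M

[S [M when c do [M v = expr] otherwise [M v = expr]]]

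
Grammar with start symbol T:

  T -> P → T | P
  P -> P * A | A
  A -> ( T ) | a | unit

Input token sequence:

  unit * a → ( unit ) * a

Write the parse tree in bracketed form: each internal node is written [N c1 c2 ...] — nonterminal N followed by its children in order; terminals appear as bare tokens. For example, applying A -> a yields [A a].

T
P → T
P * A → T
A * A → T
unit * A → T
unit * a → T
unit * a → P
unit * a → P * A
unit * a → A * A
unit * a → ( T ) * A
unit * a → ( P ) * A
unit * a → ( A ) * A
unit * a → ( unit ) * A
unit * a → ( unit ) * a

[T [P [P [A unit]] * [A a]] → [T [P [P [A ( [T [P [A unit]]] )]] * [A a]]]]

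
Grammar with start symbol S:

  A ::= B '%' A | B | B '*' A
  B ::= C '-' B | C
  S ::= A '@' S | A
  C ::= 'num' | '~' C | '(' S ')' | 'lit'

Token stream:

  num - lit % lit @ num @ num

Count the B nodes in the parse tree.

[S [A [B [C num] - [B [C lit]]] % [A [B [C lit]]]] @ [S [A [B [C num]]] @ [S [A [B [C num]]]]]]

5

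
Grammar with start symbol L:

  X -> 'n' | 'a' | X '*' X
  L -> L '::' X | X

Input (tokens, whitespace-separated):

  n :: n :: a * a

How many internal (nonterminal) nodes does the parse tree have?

8

[L [L [L [X n]] :: [X n]] :: [X [X a] * [X a]]]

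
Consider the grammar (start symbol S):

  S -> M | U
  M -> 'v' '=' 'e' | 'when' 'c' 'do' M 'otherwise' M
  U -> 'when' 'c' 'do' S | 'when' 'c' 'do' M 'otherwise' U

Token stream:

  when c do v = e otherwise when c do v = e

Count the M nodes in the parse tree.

2

[S [U when c do [M v = e] otherwise [U when c do [S [M v = e]]]]]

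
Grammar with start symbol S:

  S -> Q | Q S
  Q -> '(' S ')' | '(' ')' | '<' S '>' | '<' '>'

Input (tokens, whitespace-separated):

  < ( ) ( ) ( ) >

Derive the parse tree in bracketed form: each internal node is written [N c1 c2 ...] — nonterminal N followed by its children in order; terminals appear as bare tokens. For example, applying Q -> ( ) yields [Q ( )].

S
Q
< S >
< Q S >
< ( ) S >
< ( ) Q S >
< ( ) ( ) S >
< ( ) ( ) Q >
< ( ) ( ) ( ) >

[S [Q < [S [Q ( )] [S [Q ( )] [S [Q ( )]]]] >]]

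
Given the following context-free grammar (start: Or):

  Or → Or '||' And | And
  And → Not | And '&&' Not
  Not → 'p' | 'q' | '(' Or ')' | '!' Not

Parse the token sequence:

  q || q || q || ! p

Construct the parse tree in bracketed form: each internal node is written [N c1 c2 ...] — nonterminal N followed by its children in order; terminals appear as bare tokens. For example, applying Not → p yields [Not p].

Or
Or || And
Or || And || And
Or || And || And || And
And || And || And || And
Not || And || And || And
q || And || And || And
q || Not || And || And
q || q || And || And
q || q || Not || And
q || q || q || And
q || q || q || Not
q || q || q || ! Not
q || q || q || ! p

[Or [Or [Or [Or [And [Not q]]] || [And [Not q]]] || [And [Not q]]] || [And [Not ! [Not p]]]]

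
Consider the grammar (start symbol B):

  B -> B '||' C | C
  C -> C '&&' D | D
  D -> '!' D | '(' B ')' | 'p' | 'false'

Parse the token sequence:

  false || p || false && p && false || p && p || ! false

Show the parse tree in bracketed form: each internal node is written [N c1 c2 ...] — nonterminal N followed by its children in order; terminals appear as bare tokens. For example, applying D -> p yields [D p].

B
B || C
B || C || C
B || C || C || C
B || C || C || C || C
C || C || C || C || C
D || C || C || C || C
false || C || C || C || C
false || D || C || C || C
false || p || C || C || C
false || p || C && D || C || C
false || p || C && D && D || C || C
false || p || D && D && D || C || C
false || p || false && D && D || C || C
false || p || false && p && D || C || C
false || p || false && p && false || C || C
false || p || false && p && false || C && D || C
false || p || false && p && false || D && D || C
false || p || false && p && false || p && D || C
false || p || false && p && false || p && p || C
false || p || false && p && false || p && p || D
false || p || false && p && false || p && p || ! D
false || p || false && p && false || p && p || ! false

[B [B [B [B [B [C [D false]]] || [C [D p]]] || [C [C [C [D false]] && [D p]] && [D false]]] || [C [C [D p]] && [D p]]] || [C [D ! [D false]]]]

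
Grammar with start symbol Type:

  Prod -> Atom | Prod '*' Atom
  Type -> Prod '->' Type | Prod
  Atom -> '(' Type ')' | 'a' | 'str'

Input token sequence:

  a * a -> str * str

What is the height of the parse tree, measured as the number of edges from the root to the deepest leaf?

[Type [Prod [Prod [Atom a]] * [Atom a]] -> [Type [Prod [Prod [Atom str]] * [Atom str]]]]

5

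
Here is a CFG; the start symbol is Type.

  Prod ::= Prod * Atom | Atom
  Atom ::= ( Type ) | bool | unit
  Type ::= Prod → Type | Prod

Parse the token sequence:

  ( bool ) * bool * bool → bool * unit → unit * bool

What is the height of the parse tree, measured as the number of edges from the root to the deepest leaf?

[Type [Prod [Prod [Prod [Atom ( [Type [Prod [Atom bool]]] )]] * [Atom bool]] * [Atom bool]] → [Type [Prod [Prod [Atom bool]] * [Atom unit]] → [Type [Prod [Prod [Atom unit]] * [Atom bool]]]]]

8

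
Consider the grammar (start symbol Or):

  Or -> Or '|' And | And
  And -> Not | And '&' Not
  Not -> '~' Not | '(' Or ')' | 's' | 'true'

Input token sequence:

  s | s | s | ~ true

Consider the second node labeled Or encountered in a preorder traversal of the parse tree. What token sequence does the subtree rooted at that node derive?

[Or [Or [Or [Or [And [Not s]]] | [And [Not s]]] | [And [Not s]]] | [And [Not ~ [Not true]]]]

s | s | s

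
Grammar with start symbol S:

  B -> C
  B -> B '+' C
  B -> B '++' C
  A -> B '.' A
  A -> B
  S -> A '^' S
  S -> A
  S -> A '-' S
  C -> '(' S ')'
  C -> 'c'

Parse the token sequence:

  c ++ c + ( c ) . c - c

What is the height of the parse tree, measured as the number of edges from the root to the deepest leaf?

8

[S [A [B [B [B [C c]] ++ [C c]] + [C ( [S [A [B [C c]]]] )]] . [A [B [C c]]]] - [S [A [B [C c]]]]]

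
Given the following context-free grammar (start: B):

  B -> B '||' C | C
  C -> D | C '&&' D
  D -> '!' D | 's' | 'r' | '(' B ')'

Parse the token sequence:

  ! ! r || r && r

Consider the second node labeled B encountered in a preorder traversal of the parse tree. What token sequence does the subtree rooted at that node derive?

[B [B [C [D ! [D ! [D r]]]]] || [C [C [D r]] && [D r]]]

! ! r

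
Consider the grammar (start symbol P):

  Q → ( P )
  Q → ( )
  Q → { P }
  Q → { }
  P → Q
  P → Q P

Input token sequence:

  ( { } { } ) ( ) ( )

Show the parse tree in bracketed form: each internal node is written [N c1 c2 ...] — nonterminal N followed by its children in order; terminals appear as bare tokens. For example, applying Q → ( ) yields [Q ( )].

[P [Q ( [P [Q { }] [P [Q { }]]] )] [P [Q ( )] [P [Q ( )]]]]

P
Q P
( P ) P
( Q P ) P
( { } P ) P
( { } Q ) P
( { } { } ) P
( { } { } ) Q P
( { } { } ) ( ) P
( { } { } ) ( ) Q
( { } { } ) ( ) ( )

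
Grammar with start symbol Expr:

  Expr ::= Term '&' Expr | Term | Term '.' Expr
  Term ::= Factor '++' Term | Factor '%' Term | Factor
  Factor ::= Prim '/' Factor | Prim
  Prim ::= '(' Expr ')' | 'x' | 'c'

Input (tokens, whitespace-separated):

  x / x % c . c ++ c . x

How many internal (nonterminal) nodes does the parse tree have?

[Expr [Term [Factor [Prim x] / [Factor [Prim x]]] % [Term [Factor [Prim c]]]] . [Expr [Term [Factor [Prim c]] ++ [Term [Factor [Prim c]]]] . [Expr [Term [Factor [Prim x]]]]]]

20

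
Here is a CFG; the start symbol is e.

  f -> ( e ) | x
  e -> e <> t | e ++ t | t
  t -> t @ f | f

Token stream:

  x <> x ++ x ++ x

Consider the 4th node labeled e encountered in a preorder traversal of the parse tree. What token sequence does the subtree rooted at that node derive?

[e [e [e [e [t [f x]]] <> [t [f x]]] ++ [t [f x]]] ++ [t [f x]]]

x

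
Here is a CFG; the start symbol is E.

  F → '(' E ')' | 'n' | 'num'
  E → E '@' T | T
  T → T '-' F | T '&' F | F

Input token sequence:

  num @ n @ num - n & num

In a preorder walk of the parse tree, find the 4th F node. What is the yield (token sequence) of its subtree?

n

[E [E [E [T [F num]]] @ [T [F n]]] @ [T [T [T [F num]] - [F n]] & [F num]]]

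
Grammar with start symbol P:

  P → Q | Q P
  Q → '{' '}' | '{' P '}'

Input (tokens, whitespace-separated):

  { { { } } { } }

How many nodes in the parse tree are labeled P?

4

[P [Q { [P [Q { [P [Q { }]] }] [P [Q { }]]] }]]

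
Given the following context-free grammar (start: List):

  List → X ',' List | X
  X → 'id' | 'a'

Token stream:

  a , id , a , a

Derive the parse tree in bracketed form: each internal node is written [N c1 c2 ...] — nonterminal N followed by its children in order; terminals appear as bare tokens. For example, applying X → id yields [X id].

[List [X a] , [List [X id] , [List [X a] , [List [X a]]]]]

List
X , List
a , List
a , X , List
a , id , List
a , id , X , List
a , id , a , List
a , id , a , X
a , id , a , a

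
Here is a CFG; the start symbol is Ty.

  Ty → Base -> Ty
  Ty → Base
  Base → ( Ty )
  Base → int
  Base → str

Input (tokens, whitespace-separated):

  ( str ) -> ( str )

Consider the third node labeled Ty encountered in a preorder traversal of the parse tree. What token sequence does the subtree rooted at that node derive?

[Ty [Base ( [Ty [Base str]] )] -> [Ty [Base ( [Ty [Base str]] )]]]

( str )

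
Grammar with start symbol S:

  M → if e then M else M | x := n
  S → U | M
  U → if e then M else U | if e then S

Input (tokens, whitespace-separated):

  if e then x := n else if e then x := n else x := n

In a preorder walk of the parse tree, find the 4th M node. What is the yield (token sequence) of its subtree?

[S [M if e then [M x := n] else [M if e then [M x := n] else [M x := n]]]]

x := n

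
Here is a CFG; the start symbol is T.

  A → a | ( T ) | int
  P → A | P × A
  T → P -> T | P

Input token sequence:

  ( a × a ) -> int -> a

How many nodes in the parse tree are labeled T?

[T [P [A ( [T [P [P [A a]] × [A a]]] )]] -> [T [P [A int]] -> [T [P [A a]]]]]

4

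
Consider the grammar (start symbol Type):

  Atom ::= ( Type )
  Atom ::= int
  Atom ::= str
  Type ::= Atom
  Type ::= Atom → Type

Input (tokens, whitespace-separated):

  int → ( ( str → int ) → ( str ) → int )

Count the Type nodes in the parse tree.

8

[Type [Atom int] → [Type [Atom ( [Type [Atom ( [Type [Atom str] → [Type [Atom int]]] )] → [Type [Atom ( [Type [Atom str]] )] → [Type [Atom int]]]] )]]]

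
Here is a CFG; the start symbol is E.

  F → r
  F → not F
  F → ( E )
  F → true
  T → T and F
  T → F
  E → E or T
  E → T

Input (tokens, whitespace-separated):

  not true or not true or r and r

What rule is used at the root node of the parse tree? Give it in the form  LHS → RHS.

E → E or T

[E [E [E [T [F not [F true]]]] or [T [F not [F true]]]] or [T [T [F r]] and [F r]]]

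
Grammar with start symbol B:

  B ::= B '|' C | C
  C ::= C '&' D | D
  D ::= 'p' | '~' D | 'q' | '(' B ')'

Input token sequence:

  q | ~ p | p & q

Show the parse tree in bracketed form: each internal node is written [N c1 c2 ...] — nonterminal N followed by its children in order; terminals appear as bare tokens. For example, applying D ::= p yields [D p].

B
B | C
B | C | C
C | C | C
D | C | C
q | C | C
q | D | C
q | ~ D | C
q | ~ p | C
q | ~ p | C & D
q | ~ p | D & D
q | ~ p | p & D
q | ~ p | p & q

[B [B [B [C [D q]]] | [C [D ~ [D p]]]] | [C [C [D p]] & [D q]]]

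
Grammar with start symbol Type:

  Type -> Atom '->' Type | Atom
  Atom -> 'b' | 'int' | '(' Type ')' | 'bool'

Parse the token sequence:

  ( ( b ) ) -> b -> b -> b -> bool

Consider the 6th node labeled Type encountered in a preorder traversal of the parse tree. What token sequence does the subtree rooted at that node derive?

[Type [Atom ( [Type [Atom ( [Type [Atom b]] )]] )] -> [Type [Atom b] -> [Type [Atom b] -> [Type [Atom b] -> [Type [Atom bool]]]]]]

b -> bool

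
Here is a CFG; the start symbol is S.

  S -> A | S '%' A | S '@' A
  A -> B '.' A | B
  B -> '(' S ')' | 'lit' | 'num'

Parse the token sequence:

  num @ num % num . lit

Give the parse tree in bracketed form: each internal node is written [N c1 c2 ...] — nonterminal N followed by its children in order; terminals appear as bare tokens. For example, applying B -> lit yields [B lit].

S
S % A
S @ A % A
A @ A % A
B @ A % A
num @ A % A
num @ B % A
num @ num % A
num @ num % B . A
num @ num % num . A
num @ num % num . B
num @ num % num . lit

[S [S [S [A [B num]]] @ [A [B num]]] % [A [B num] . [A [B lit]]]]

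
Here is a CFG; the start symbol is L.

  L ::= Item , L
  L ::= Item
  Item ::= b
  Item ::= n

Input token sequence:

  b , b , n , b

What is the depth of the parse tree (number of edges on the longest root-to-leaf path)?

[L [Item b] , [L [Item b] , [L [Item n] , [L [Item b]]]]]

5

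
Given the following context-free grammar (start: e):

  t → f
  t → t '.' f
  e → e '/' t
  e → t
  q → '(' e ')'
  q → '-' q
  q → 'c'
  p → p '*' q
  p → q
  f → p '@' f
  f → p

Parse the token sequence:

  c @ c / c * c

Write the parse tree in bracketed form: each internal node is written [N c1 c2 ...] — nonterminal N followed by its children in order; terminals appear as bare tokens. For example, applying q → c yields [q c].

e
e / t
t / t
f / t
p @ f / t
q @ f / t
c @ f / t
c @ p / t
c @ q / t
c @ c / t
c @ c / f
c @ c / p
c @ c / p * q
c @ c / q * q
c @ c / c * q
c @ c / c * c

[e [e [t [f [p [q c]] @ [f [p [q c]]]]]] / [t [f [p [p [q c]] * [q c]]]]]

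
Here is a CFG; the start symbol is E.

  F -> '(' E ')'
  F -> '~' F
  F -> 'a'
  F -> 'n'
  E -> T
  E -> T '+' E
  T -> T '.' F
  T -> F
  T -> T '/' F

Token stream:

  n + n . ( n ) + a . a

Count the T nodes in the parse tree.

6

[E [T [F n]] + [E [T [T [F n]] . [F ( [E [T [F n]]] )]] + [E [T [T [F a]] . [F a]]]]]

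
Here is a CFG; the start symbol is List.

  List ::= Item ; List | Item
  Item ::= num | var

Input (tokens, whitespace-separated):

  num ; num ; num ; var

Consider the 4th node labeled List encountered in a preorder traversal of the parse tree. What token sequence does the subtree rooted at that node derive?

[List [Item num] ; [List [Item num] ; [List [Item num] ; [List [Item var]]]]]

var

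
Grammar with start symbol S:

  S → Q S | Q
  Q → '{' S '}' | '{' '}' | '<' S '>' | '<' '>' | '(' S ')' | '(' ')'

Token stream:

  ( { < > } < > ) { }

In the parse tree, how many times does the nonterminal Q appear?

5

[S [Q ( [S [Q { [S [Q < >]] }] [S [Q < >]]] )] [S [Q { }]]]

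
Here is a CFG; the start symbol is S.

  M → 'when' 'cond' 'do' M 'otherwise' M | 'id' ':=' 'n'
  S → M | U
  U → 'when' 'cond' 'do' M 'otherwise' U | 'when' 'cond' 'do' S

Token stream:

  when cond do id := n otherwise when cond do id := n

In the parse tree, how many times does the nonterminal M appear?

2

[S [U when cond do [M id := n] otherwise [U when cond do [S [M id := n]]]]]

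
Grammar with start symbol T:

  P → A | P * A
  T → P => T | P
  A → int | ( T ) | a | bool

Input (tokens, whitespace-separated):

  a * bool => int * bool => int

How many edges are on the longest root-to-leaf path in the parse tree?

5

[T [P [P [A a]] * [A bool]] => [T [P [P [A int]] * [A bool]] => [T [P [A int]]]]]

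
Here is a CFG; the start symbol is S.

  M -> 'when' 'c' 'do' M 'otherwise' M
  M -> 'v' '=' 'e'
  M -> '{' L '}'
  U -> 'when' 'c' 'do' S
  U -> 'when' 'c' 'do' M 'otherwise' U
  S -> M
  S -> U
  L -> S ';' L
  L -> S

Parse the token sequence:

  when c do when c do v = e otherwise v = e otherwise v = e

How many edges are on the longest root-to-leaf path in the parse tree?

4

[S [M when c do [M when c do [M v = e] otherwise [M v = e]] otherwise [M v = e]]]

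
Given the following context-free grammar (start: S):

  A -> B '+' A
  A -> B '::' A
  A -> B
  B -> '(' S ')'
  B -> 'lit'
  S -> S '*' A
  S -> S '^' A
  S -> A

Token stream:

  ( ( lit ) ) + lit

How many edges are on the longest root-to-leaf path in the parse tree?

9

[S [A [B ( [S [A [B ( [S [A [B lit]]] )]]] )] + [A [B lit]]]]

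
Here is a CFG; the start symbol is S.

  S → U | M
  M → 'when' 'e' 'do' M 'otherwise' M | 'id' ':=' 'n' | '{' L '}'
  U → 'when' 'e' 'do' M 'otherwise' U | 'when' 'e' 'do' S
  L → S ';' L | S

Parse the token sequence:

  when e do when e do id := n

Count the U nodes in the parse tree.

[S [U when e do [S [U when e do [S [M id := n]]]]]]

2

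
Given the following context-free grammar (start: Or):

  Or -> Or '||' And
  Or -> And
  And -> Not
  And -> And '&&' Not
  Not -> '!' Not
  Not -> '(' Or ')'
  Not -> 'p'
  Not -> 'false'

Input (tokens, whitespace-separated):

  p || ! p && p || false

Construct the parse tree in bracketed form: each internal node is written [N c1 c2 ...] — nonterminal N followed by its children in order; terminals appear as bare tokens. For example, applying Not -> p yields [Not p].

[Or [Or [Or [And [Not p]]] || [And [And [Not ! [Not p]]] && [Not p]]] || [And [Not false]]]

Or
Or || And
Or || And || And
And || And || And
Not || And || And
p || And || And
p || And && Not || And
p || Not && Not || And
p || ! Not && Not || And
p || ! p && Not || And
p || ! p && p || And
p || ! p && p || Not
p || ! p && p || false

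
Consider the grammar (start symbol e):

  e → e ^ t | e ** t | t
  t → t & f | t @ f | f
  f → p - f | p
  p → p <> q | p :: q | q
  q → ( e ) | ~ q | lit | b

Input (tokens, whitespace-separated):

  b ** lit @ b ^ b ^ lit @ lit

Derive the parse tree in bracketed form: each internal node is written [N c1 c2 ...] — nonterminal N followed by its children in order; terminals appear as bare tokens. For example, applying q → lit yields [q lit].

[e [e [e [e [t [f [p [q b]]]]] ** [t [t [f [p [q lit]]]] @ [f [p [q b]]]]] ^ [t [f [p [q b]]]]] ^ [t [t [f [p [q lit]]]] @ [f [p [q lit]]]]]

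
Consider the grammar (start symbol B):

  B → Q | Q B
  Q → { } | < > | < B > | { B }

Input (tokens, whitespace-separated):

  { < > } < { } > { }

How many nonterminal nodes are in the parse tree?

10

[B [Q { [B [Q < >]] }] [B [Q < [B [Q { }]] >] [B [Q { }]]]]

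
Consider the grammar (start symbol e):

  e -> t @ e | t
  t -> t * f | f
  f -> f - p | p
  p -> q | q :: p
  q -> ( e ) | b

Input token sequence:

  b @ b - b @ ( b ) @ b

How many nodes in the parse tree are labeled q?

6

[e [t [f [p [q b]]]] @ [e [t [f [f [p [q b]]] - [p [q b]]]] @ [e [t [f [p [q ( [e [t [f [p [q b]]]]] )]]]] @ [e [t [f [p [q b]]]]]]]]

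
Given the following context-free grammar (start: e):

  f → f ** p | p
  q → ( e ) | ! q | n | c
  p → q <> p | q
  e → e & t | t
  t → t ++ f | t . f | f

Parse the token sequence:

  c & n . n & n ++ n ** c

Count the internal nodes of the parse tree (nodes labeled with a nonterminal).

26

[e [e [e [t [f [p [q c]]]]] & [t [t [f [p [q n]]]] . [f [p [q n]]]]] & [t [t [f [p [q n]]]] ++ [f [f [p [q n]]] ** [p [q c]]]]]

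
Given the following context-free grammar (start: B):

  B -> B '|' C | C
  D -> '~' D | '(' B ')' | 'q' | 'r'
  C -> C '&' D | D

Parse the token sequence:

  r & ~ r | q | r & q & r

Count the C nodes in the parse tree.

[B [B [B [C [C [D r]] & [D ~ [D r]]]] | [C [D q]]] | [C [C [C [D r]] & [D q]] & [D r]]]

6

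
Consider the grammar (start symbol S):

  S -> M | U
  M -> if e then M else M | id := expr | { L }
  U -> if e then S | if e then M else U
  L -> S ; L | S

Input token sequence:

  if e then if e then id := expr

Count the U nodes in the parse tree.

2

[S [U if e then [S [U if e then [S [M id := expr]]]]]]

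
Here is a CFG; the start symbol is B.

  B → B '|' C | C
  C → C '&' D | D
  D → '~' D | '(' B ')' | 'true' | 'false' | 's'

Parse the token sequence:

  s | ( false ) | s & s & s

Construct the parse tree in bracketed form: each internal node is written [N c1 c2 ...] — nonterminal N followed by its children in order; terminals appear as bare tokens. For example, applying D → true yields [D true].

[B [B [B [C [D s]]] | [C [D ( [B [C [D false]]] )]]] | [C [C [C [D s]] & [D s]] & [D s]]]

B
B | C
B | C | C
C | C | C
D | C | C
s | C | C
s | D | C
s | ( B ) | C
s | ( C ) | C
s | ( D ) | C
s | ( false ) | C
s | ( false ) | C & D
s | ( false ) | C & D & D
s | ( false ) | D & D & D
s | ( false ) | s & D & D
s | ( false ) | s & s & D
s | ( false ) | s & s & s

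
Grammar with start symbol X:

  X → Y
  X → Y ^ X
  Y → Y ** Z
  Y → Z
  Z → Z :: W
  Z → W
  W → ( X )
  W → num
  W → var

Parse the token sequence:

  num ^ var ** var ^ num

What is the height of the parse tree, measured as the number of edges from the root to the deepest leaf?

[X [Y [Z [W num]]] ^ [X [Y [Y [Z [W var]]] ** [Z [W var]]] ^ [X [Y [Z [W num]]]]]]

6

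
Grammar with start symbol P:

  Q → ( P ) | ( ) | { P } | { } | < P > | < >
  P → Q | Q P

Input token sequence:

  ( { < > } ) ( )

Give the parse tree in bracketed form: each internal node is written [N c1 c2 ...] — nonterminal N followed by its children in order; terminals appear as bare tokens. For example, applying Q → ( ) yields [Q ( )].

P
Q P
( P ) P
( Q ) P
( { P } ) P
( { Q } ) P
( { < > } ) P
( { < > } ) Q
( { < > } ) ( )

[P [Q ( [P [Q { [P [Q < >]] }]] )] [P [Q ( )]]]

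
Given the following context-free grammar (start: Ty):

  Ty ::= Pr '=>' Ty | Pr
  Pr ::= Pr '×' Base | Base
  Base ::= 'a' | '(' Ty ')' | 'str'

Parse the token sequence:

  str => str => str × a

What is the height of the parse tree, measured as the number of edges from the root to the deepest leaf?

6

[Ty [Pr [Base str]] => [Ty [Pr [Base str]] => [Ty [Pr [Pr [Base str]] × [Base a]]]]]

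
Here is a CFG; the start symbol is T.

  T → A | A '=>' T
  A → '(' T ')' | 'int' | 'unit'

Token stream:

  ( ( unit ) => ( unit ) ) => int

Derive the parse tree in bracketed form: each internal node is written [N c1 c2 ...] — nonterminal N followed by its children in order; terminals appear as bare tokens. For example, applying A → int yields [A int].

[T [A ( [T [A ( [T [A unit]] )] => [T [A ( [T [A unit]] )]]] )] => [T [A int]]]

T
A => T
( T ) => T
( A => T ) => T
( ( T ) => T ) => T
( ( A ) => T ) => T
( ( unit ) => T ) => T
( ( unit ) => A ) => T
( ( unit ) => ( T ) ) => T
( ( unit ) => ( A ) ) => T
( ( unit ) => ( unit ) ) => T
( ( unit ) => ( unit ) ) => A
( ( unit ) => ( unit ) ) => int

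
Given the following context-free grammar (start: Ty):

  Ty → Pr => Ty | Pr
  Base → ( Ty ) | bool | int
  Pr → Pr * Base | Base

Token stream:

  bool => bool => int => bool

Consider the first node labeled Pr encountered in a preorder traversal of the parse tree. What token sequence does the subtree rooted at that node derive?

[Ty [Pr [Base bool]] => [Ty [Pr [Base bool]] => [Ty [Pr [Base int]] => [Ty [Pr [Base bool]]]]]]

bool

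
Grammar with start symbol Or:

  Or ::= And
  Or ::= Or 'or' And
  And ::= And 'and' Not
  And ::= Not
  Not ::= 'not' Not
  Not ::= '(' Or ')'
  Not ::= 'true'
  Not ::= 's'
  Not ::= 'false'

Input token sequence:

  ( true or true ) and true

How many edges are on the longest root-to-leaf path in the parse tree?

8

[Or [And [And [Not ( [Or [Or [And [Not true]]] or [And [Not true]]] )]] and [Not true]]]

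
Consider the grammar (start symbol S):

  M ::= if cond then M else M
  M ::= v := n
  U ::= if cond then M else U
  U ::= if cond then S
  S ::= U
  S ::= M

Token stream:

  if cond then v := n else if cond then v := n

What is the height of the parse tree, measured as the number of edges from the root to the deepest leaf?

5

[S [U if cond then [M v := n] else [U if cond then [S [M v := n]]]]]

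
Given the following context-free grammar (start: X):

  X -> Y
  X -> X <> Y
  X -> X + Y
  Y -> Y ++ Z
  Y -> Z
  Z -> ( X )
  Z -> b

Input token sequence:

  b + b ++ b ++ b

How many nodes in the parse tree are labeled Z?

4

[X [X [Y [Z b]]] + [Y [Y [Y [Z b]] ++ [Z b]] ++ [Z b]]]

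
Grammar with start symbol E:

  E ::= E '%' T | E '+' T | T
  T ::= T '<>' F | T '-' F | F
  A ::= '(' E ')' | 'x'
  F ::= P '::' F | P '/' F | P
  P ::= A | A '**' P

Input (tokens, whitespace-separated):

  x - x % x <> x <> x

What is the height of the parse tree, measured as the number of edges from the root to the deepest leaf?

[E [E [T [T [F [P [A x]]]] - [F [P [A x]]]]] % [T [T [T [F [P [A x]]]] <> [F [P [A x]]]] <> [F [P [A x]]]]]

7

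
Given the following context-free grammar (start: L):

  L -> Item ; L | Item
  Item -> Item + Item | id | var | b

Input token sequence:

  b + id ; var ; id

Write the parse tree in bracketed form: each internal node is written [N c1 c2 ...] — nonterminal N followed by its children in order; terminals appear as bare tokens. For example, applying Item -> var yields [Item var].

[L [Item [Item b] + [Item id]] ; [L [Item var] ; [L [Item id]]]]

L
Item ; L
Item + Item ; L
b + Item ; L
b + id ; L
b + id ; Item ; L
b + id ; var ; L
b + id ; var ; Item
b + id ; var ; id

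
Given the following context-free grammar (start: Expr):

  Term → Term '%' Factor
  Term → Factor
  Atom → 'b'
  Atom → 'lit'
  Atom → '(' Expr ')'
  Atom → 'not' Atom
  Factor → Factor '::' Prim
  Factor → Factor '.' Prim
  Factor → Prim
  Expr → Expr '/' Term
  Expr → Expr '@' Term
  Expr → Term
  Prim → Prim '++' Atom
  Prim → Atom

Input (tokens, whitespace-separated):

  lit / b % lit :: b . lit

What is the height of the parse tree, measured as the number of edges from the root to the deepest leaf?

7

[Expr [Expr [Term [Factor [Prim [Atom lit]]]]] / [Term [Term [Factor [Prim [Atom b]]]] % [Factor [Factor [Factor [Prim [Atom lit]]] :: [Prim [Atom b]]] . [Prim [Atom lit]]]]]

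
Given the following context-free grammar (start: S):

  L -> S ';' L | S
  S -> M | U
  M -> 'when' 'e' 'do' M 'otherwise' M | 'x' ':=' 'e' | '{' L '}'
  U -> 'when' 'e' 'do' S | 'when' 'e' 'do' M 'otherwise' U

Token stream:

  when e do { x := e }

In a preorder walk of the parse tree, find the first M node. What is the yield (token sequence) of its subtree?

{ x := e }

[S [U when e do [S [M { [L [S [M x := e]]] }]]]]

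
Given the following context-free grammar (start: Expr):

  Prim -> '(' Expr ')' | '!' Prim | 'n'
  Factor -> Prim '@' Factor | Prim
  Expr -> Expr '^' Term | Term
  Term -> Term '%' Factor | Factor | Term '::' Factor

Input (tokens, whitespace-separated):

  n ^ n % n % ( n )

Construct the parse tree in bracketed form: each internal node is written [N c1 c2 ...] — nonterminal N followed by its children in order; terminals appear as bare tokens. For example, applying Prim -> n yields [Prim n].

[Expr [Expr [Term [Factor [Prim n]]]] ^ [Term [Term [Term [Factor [Prim n]]] % [Factor [Prim n]]] % [Factor [Prim ( [Expr [Term [Factor [Prim n]]]] )]]]]

Expr
Expr ^ Term
Term ^ Term
Factor ^ Term
Prim ^ Term
n ^ Term
n ^ Term % Factor
n ^ Term % Factor % Factor
n ^ Factor % Factor % Factor
n ^ Prim % Factor % Factor
n ^ n % Factor % Factor
n ^ n % Prim % Factor
n ^ n % n % Factor
n ^ n % n % Prim
n ^ n % n % ( Expr )
n ^ n % n % ( Term )
n ^ n % n % ( Factor )
n ^ n % n % ( Prim )
n ^ n % n % ( n )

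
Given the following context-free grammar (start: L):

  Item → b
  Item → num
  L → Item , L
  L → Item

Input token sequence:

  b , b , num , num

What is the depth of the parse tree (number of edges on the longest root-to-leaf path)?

[L [Item b] , [L [Item b] , [L [Item num] , [L [Item num]]]]]

5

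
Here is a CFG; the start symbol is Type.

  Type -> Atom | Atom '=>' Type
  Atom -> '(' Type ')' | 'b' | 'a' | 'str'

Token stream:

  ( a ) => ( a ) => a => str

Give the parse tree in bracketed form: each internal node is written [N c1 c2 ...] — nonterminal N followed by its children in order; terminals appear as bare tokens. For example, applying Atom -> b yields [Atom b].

[Type [Atom ( [Type [Atom a]] )] => [Type [Atom ( [Type [Atom a]] )] => [Type [Atom a] => [Type [Atom str]]]]]

Type
Atom => Type
( Type ) => Type
( Atom ) => Type
( a ) => Type
( a ) => Atom => Type
( a ) => ( Type ) => Type
( a ) => ( Atom ) => Type
( a ) => ( a ) => Type
( a ) => ( a ) => Atom => Type
( a ) => ( a ) => a => Type
( a ) => ( a ) => a => Atom
( a ) => ( a ) => a => str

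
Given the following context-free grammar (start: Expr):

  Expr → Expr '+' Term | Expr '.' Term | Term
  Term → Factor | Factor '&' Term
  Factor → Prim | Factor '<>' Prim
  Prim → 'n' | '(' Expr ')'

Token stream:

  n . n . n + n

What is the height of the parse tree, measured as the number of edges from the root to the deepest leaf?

7

[Expr [Expr [Expr [Expr [Term [Factor [Prim n]]]] . [Term [Factor [Prim n]]]] . [Term [Factor [Prim n]]]] + [Term [Factor [Prim n]]]]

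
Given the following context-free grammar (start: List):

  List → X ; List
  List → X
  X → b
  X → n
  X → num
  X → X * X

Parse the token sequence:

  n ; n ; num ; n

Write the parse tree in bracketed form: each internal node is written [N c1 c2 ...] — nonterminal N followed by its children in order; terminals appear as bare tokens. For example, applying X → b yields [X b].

List
X ; List
n ; List
n ; X ; List
n ; n ; List
n ; n ; X ; List
n ; n ; num ; List
n ; n ; num ; X
n ; n ; num ; n

[List [X n] ; [List [X n] ; [List [X num] ; [List [X n]]]]]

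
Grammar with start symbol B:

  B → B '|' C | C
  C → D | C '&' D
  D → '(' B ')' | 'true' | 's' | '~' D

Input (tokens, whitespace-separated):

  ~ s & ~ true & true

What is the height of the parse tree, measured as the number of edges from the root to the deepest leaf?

[B [C [C [C [D ~ [D s]]] & [D ~ [D true]]] & [D true]]]

6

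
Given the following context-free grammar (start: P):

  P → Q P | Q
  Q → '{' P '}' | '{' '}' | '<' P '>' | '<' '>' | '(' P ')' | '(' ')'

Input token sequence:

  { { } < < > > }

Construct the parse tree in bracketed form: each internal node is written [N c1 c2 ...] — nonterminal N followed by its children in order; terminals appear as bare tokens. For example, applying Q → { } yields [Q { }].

P
Q
{ P }
{ Q P }
{ { } P }
{ { } Q }
{ { } < P > }
{ { } < Q > }
{ { } < < > > }

[P [Q { [P [Q { }] [P [Q < [P [Q < >]] >]]] }]]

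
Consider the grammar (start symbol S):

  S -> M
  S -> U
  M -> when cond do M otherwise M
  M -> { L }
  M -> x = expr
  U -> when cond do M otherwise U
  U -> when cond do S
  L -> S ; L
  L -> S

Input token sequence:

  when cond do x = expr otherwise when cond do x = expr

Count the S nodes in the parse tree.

[S [U when cond do [M x = expr] otherwise [U when cond do [S [M x = expr]]]]]

2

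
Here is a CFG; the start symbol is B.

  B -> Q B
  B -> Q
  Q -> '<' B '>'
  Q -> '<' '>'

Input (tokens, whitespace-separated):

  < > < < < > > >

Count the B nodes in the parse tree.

4

[B [Q < >] [B [Q < [B [Q < [B [Q < >]] >]] >]]]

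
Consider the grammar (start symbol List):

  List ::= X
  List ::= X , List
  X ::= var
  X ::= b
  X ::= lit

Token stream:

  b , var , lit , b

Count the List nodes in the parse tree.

[List [X b] , [List [X var] , [List [X lit] , [List [X b]]]]]

4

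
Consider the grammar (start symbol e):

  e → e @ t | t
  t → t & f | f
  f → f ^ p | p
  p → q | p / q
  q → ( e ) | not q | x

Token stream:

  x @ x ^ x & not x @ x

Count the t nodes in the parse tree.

[e [e [e [t [f [p [q x]]]]] @ [t [t [f [f [p [q x]]] ^ [p [q x]]]] & [f [p [q not [q x]]]]]] @ [t [f [p [q x]]]]]

4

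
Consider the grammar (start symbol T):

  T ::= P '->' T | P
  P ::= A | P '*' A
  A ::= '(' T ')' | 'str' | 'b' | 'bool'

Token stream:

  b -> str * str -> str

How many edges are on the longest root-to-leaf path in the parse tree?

[T [P [A b]] -> [T [P [P [A str]] * [A str]] -> [T [P [A str]]]]]

5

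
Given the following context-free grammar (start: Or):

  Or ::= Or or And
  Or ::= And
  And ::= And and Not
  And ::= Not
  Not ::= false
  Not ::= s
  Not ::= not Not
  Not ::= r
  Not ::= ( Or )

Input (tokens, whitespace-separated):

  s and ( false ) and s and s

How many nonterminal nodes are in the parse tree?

[Or [And [And [And [And [Not s]] and [Not ( [Or [And [Not false]]] )]] and [Not s]] and [Not s]]]

12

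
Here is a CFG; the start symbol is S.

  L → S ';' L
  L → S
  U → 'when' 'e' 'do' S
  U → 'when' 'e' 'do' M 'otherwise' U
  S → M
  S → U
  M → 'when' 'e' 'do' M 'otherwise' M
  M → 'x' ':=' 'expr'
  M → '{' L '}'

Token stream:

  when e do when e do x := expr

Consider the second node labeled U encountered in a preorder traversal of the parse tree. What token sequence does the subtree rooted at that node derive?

when e do x := expr

[S [U when e do [S [U when e do [S [M x := expr]]]]]]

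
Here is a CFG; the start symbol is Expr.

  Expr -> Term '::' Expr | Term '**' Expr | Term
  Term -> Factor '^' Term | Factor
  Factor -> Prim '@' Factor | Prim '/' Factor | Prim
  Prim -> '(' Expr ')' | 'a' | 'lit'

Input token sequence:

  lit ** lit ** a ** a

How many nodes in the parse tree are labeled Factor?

4

[Expr [Term [Factor [Prim lit]]] ** [Expr [Term [Factor [Prim lit]]] ** [Expr [Term [Factor [Prim a]]] ** [Expr [Term [Factor [Prim a]]]]]]]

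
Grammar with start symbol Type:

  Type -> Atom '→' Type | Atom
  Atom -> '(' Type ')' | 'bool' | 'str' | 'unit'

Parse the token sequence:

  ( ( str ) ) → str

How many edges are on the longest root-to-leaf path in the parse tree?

6

[Type [Atom ( [Type [Atom ( [Type [Atom str]] )]] )] → [Type [Atom str]]]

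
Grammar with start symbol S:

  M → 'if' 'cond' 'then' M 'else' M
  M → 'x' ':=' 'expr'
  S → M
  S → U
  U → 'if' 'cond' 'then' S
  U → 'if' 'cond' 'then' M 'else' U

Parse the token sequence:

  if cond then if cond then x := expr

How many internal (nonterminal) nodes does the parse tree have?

[S [U if cond then [S [U if cond then [S [M x := expr]]]]]]

6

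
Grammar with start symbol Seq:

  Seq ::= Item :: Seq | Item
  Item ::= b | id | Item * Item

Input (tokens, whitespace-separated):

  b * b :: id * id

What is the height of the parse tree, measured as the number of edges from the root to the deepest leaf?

[Seq [Item [Item b] * [Item b]] :: [Seq [Item [Item id] * [Item id]]]]

4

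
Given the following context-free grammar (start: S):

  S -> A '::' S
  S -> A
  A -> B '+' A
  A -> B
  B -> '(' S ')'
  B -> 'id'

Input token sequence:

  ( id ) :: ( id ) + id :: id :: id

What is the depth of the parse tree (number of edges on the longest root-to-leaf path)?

[S [A [B ( [S [A [B id]]] )]] :: [S [A [B ( [S [A [B id]]] )] + [A [B id]]] :: [S [A [B id]] :: [S [A [B id]]]]]]

7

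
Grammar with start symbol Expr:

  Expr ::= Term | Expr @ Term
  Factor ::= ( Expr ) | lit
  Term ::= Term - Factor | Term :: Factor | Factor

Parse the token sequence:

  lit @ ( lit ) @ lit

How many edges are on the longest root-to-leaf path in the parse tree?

[Expr [Expr [Expr [Term [Factor lit]]] @ [Term [Factor ( [Expr [Term [Factor lit]]] )]]] @ [Term [Factor lit]]]

7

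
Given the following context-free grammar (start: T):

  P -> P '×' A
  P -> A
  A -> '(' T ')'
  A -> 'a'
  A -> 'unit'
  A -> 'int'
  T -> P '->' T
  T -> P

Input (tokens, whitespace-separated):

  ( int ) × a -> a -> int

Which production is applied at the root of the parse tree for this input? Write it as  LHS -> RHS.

T -> P '->' T

[T [P [P [A ( [T [P [A int]]] )]] × [A a]] -> [T [P [A a]] -> [T [P [A int]]]]]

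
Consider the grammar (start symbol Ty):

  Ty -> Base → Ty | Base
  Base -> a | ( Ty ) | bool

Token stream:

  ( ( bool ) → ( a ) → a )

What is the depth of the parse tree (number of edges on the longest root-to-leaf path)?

7

[Ty [Base ( [Ty [Base ( [Ty [Base bool]] )] → [Ty [Base ( [Ty [Base a]] )] → [Ty [Base a]]]] )]]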